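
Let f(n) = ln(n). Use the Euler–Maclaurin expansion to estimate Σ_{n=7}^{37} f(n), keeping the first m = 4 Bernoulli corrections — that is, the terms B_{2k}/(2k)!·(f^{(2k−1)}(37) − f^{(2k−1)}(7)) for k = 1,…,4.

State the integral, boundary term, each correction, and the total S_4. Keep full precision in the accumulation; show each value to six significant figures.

Integral: ∫_7^37 ln(x) dx = 89.9826.
Endpoint term: (f(7) + f(37))/2 = (1.94591 + 3.61092)/2 = 2.77841.
So far: 92.7610.
Order-1 term: 1/12 · (0.0270270 − 0.142857) = -0.00965251.
Running total after k=1: 92.7514.
Order-2 term: −1/720 · (3.94843e-05 − 0.00583090) = 8.04364e-06.
Running total after k=2: 92.7514.
Order-3 term: 1/30240 · (3.46101e-07 − 0.00142798) = -4.72100e-08.
Running total after k=3: 92.7514.
Order-4 term: −1/1209600 · (7.58439e-09 − 0.000874271) = 7.22771e-10.

S_4 ≈ 92.7514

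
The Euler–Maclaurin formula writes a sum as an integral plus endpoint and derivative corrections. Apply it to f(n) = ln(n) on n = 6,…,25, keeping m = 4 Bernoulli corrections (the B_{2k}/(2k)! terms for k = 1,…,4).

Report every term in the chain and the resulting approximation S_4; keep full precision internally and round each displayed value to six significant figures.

S_4 ≈ 53.2161

∫_6^25 ln(x) dx evaluates to 50.7213.
Boundary: ½(f(6) + f(25)) = ½(1.79176 + 3.21888) = 2.50532.
So far: 53.2267.
k=1: B_{2}/(2)! × [f^{(1)}(25) − f^{(1)}(6)] = 1/12 × (0.0400000 − 0.166667) = -0.0105556.
After k=1: 53.2161.
k=2: B_{4}/(4)! × [f^{(3)}(25) − f^{(3)}(6)] = −1/720 × (0.000128000 − 0.00925926) = 1.26823e-05.
After k=2: 53.2161.
k=3: B_{6}/(6)! × [f^{(5)}(25) − f^{(5)}(6)] = 1/30240 × (2.45760e-06 − 0.00308642) = -1.01983e-07.
After k=3: 53.2161.
k=4: B_{8}/(8)! × [f^{(7)}(25) − f^{(7)}(6)] = −1/1209600 × (1.17965e-07 − 0.00257202) = 2.12624e-09.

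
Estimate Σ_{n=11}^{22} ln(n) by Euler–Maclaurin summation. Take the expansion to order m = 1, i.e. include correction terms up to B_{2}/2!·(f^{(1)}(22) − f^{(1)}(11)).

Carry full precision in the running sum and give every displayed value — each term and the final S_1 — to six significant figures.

S_1 ≈ 33.3668

The integral term ∫_11^22 ln(x) dx = 30.6261.
½[f(11) + f(22)] = ½[2.39790 + 3.09104] = 2.74447.
Running total after boundary: 33.3706.
k=1: B_{2}/(2)! × [f^{(1)}(22) − f^{(1)}(11)] = 1/12 × (0.0454545 − 0.0909091) = -0.00378788.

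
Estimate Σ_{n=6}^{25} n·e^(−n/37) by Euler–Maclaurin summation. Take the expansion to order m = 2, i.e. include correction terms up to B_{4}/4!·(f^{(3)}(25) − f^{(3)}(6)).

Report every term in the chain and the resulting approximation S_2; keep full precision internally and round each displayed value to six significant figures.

S_2 ≈ 194.482

The integral term ∫_6^25 x·e^(−x/37) dx = 185.617.
Endpoint term: (f(6) + f(25))/2 = (5.10182 + 12.7203)/2 = 8.91107.
Integral + boundary = 194.528.
Correction k=1: B_{2}/2! · (f^{(1)}(25) − f^{(1)}(6)) = 1/12 · (0.165020 − 0.712416) = -0.0456163.
Running total after k=1: 194.482.
Correction k=2: B_{4}/4! · (f^{(3)}(25) − f^{(3)}(6)) = −1/720 · (0.000863875 − 0.00176262) = 1.24825e-06.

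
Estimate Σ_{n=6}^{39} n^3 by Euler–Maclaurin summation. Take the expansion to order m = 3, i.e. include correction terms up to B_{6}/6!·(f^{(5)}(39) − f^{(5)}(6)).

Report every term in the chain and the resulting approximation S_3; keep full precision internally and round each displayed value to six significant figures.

∫_6^39 x^3 dx evaluates to 578036.
Boundary: ½(f(6) + f(39)) = ½(216.000 + 59319.0) = 29767.5.
So far: 607804.
k=1: B_{2}/(2)! × [f^{(1)}(39) − f^{(1)}(6)] = 1/12 × (4563.00 − 108.000) = 371.250.
After k=1: 608175.
k=2: B_{4}/(4)! × [f^{(3)}(39) − f^{(3)}(6)] = −1/720 × (6.00000 − 6.00000) = 0.00000.
After k=2: 608175.
k=3: B_{6}/(6)! × [f^{(5)}(39) − f^{(5)}(6)] = 1/30240 × (0.00000 − 0.00000) = 0.00000.

S_3 ≈ 608175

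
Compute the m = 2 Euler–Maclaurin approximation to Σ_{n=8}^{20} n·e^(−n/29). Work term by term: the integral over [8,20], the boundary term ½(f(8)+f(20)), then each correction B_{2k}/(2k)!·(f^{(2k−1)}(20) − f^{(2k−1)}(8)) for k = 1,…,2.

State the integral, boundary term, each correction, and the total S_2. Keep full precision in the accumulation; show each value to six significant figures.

S_2 ≈ 109.354

∫_8^20 x·e^(−x/29) dx evaluates to 101.333.
Endpoint term: (f(8) + f(20))/2 = (6.07134 + 10.0350)/2 = 8.05316.
Integral + boundary = 109.386.
Correction k=1: B_{2}/2! · (f^{(1)}(20) − f^{(1)}(8)) = 1/12 · (0.155715 − 0.549561) = -0.0328205.
Running total after k=1: 109.354.
Correction k=2: B_{4}/4! · (f^{(3)}(20) − f^{(3)}(8)) = −1/720 · (0.00137837 − 0.00245826) = 1.49984e-06.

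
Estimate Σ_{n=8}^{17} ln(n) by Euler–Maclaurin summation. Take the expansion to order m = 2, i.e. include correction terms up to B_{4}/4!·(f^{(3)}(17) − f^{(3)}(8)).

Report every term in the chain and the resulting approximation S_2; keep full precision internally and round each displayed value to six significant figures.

∫_8^17 ln(x) dx evaluates to 22.5291.
Endpoint term: (f(8) + f(17))/2 = (2.07944 + 2.83321)/2 = 2.45633.
So far: 24.9854.
k=1: B_{2}/(2)! × [f^{(1)}(17) − f^{(1)}(8)] = 1/12 × (0.0588235 − 0.125000) = -0.00551471.
Running total after k=1: 24.9799.
k=2: B_{4}/(4)! × [f^{(3)}(17) − f^{(3)}(8)] = −1/720 × (0.000407083 − 0.00390625) = 4.85995e-06.

S_2 ≈ 24.9799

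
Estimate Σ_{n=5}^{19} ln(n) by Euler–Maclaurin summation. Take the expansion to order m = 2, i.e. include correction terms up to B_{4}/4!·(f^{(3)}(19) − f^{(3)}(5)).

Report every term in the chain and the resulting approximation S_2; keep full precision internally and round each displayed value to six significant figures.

S_2 ≈ 36.1618

Integral: ∫_5^19 ln(x) dx = 33.8972.
Endpoint term: (f(5) + f(19))/2 = (1.60944 + 2.94444)/2 = 2.27694.
So far: 36.1741.
Order-1 term: 1/12 · (0.0526316 − 0.200000) = -0.0122807.
Partial sum through k=1: 36.1618.
Order-2 term: −1/720 · (0.000291588 − 0.0160000) = 2.18172e-05.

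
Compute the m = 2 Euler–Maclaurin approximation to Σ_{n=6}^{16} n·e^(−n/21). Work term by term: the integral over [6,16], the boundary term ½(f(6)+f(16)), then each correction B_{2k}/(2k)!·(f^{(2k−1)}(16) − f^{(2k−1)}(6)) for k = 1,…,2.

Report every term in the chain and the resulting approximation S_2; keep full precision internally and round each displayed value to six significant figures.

S_2 ≈ 69.3555

The integral term ∫_6^16 x·e^(−x/21) dx = 63.4023.
Boundary: ½(f(6) + f(16)) = ½(4.50886 + 7.46842) = 5.98864.
So far: 69.3909.
Correction k=1: B_{2}/2! · (f^{(1)}(16) − f^{(1)}(6)) = 1/12 · (0.111137 − 0.536769) = -0.0354694.
Running total after k=1: 69.3555.
Correction k=2: B_{4}/4! · (f^{(3)}(16) − f^{(3)}(6)) = −1/720 · (0.00236891 − 0.00462522) = 3.13377e-06.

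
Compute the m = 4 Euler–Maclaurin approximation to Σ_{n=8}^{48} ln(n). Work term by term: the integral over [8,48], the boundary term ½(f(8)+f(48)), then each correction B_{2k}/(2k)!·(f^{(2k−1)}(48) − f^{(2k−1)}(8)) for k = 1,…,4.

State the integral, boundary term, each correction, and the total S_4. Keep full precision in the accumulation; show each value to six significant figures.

Integral: ∫_8^48 ln(x) dx = 129.182.
½[f(8) + f(48)] = ½[2.07944 + 3.87120] = 2.97532.
So far: 132.157.
Order-1 term: 1/12 · (0.0208333 − 0.125000) = -0.00868056.
After k=1: 132.149.
Order-2 term: −1/720 · (1.80845e-05 − 0.00390625) = 5.40023e-06.
After k=2: 132.149.
Order-3 term: 1/30240 · (9.41901e-08 − 0.000732422) = -2.42172e-08.
After k=3: 132.149.
Order-4 term: −1/1209600 · (1.22643e-09 − 0.000343323) = 2.83831e-10.

S_4 ≈ 132.149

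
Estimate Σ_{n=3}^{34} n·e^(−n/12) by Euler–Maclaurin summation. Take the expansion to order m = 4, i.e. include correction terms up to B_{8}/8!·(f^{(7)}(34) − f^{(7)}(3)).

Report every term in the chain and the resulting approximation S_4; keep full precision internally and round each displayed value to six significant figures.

S_4 ≈ 109.828

The integral term ∫_3^34 x·e^(−x/12) dx = 107.717.
½[f(3) + f(34)] = ½[2.33640 + 1.99976] = 2.16808.
Integral + boundary = 109.886.
Order-1 term: 1/12 · (-0.107830 − 0.584101) = -0.0576609.
Partial sum through k=1: 109.828.
Order-2 term: −1/720 · (6.80746e-05 − 0.0148729) = 2.05623e-05.
Partial sum through k=2: 109.828.
Order-3 term: 1/30240 · (6.14563e-06 − 0.000178400) = -5.69624e-09.
Partial sum through k=3: 109.828.
Order-4 term: −1/1209600 · (8.20730e-08 − 1.76053e-06) = 1.38761e-12.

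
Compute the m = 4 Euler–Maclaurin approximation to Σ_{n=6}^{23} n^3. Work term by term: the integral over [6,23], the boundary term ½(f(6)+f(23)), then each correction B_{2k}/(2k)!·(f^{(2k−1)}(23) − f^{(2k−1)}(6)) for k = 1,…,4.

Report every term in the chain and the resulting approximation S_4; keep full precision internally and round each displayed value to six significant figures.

S_4 ≈ 75951.0

The integral term ∫_6^23 x^3 dx = 69636.2.
½[f(6) + f(23)] = ½[216.000 + 12167.0] = 6191.50.
Integral + boundary = 75827.8.
k=1: B_{2}/(2)! × [f^{(1)}(23) − f^{(1)}(6)] = 1/12 × (1587.00 − 108.000) = 123.250.
After k=1: 75951.0.
k=2: B_{4}/(4)! × [f^{(3)}(23) − f^{(3)}(6)] = −1/720 × (6.00000 − 6.00000) = 0.00000.
After k=2: 75951.0.
k=3: B_{6}/(6)! × [f^{(5)}(23) − f^{(5)}(6)] = 1/30240 × (0.00000 − 0.00000) = 0.00000.
After k=3: 75951.0.
k=4: B_{8}/(8)! × [f^{(7)}(23) − f^{(7)}(6)] = −1/1209600 × (0.00000 − 0.00000) = 0.00000.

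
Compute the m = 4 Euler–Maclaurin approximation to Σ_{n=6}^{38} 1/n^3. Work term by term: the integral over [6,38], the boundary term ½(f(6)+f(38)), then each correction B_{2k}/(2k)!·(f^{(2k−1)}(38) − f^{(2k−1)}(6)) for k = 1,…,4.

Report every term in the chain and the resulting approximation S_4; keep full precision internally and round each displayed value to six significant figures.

∫_6^38 1/x^3 dx evaluates to 0.0135426.
Endpoint term: (f(6) + f(38))/2 = (0.00462963 + 1.82242e-05)/2 = 0.00232393.
Integral + boundary = 0.0158666.
Order-1 term: 1/12 · (-1.43876e-06 − (-0.00231481)) = 0.000192781.
Running total after k=1: 0.0160593.
Order-2 term: −1/720 · (-1.99274e-08 − (-0.00128601)) = -1.78609e-06.
Running total after k=2: 0.0160576.
Order-3 term: 1/30240 · (-5.79605e-10 − (-0.00150034)) = 4.96145e-08.
Running total after k=3: 0.0160576.
Order-4 term: −1/1209600 · (-2.88999e-11 − (-0.00300069)) = -2.48073e-09.

S_4 ≈ 0.0160576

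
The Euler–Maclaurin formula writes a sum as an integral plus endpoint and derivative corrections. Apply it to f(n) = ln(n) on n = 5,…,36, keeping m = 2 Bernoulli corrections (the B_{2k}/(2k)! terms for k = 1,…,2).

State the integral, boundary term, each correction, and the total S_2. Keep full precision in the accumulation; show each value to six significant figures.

The integral term ∫_5^36 ln(x) dx = 89.9595.
Boundary: ½(f(5) + f(36)) = ½(1.60944 + 3.58352) = 2.59648.
So far: 92.5560.
Order-1 term: 1/12 · (0.0277778 − 0.200000) = -0.0143519.
Running total after k=1: 92.5416.
Order-2 term: −1/720 · (4.28669e-05 − 0.0160000) = 2.21627e-05.

S_2 ≈ 92.5416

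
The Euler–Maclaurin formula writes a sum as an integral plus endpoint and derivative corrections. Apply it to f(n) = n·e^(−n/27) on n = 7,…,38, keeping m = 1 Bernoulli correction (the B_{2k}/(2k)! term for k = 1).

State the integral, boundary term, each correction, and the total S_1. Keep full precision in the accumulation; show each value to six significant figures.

Integral: ∫_7^38 x·e^(−x/27) dx = 278.766.
Endpoint term: (f(7) + f(38))/2 = (5.40136 + 9.30153)/2 = 7.35144.
Integral + boundary = 286.118.
Order-1 term: 1/12 · (-0.0997240 − 0.571573) = -0.0559414.

S_1 ≈ 286.062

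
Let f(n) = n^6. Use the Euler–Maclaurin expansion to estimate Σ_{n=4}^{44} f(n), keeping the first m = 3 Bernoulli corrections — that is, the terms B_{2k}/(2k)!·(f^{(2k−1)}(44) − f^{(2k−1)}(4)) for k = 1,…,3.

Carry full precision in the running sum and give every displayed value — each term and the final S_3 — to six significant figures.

S_3 ≈ 4.93217e+10

Integral: ∫_4^44 x^6 dx = 4.56111e+10.
Boundary: ½(f(4) + f(44)) = ½(4096.00 + 7.25631e+09) = 3.62816e+09.
Integral + boundary = 4.92393e+10.
Correction k=1: B_{2}/2! · (f^{(1)}(44) − f^{(1)}(4)) = 1/12 · (9.89497e+08 − 6144.00) = 8.24576e+07.
After k=1: 4.93217e+10.
Correction k=2: B_{4}/4! · (f^{(3)}(44) − f^{(3)}(4)) = −1/720 · (1.02221e+07 − 7680.00) = -14186.7.
After k=2: 4.93217e+10.
Correction k=3: B_{6}/6! · (f^{(5)}(44) − f^{(5)}(4)) = 1/30240 · (31680.0 − 2880.00) = 0.952381.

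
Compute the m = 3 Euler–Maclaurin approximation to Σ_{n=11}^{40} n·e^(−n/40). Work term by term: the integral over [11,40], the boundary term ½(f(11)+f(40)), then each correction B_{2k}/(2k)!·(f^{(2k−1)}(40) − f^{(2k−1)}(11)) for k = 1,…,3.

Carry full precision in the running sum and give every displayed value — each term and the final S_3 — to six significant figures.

∫_11^40 x·e^(−x/40) dx evaluates to 372.313.
Boundary: ½(f(11) + f(40)) = ½(8.35529 + 14.7152) = 11.5352.
So far: 383.848.
Order-1 term: 1/12 · (0.00000 − 0.550690) = -0.0458908.
After k=1: 383.802.
Order-2 term: −1/720 · (0.000459849 − 0.00129365) = 1.15805e-06.
After k=2: 383.802.
Order-3 term: 1/30240 · (5.74812e-07 − 1.40194e-06) = -2.73523e-11.

S_3 ≈ 383.802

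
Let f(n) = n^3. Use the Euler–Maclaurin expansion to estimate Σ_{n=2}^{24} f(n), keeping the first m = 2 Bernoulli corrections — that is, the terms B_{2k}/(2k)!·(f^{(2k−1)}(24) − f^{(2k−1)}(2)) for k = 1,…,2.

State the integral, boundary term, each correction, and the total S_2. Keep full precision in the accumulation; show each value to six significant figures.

S_2 ≈ 89999.0

∫_2^24 x^3 dx evaluates to 82940.0.
Boundary: ½(f(2) + f(24)) = ½(8.00000 + 13824.0) = 6916.00.
Running total after boundary: 89856.0.
k=1: B_{2}/(2)! × [f^{(1)}(24) − f^{(1)}(2)] = 1/12 × (1728.00 − 12.0000) = 143.000.
Partial sum through k=1: 89999.0.
k=2: B_{4}/(4)! × [f^{(3)}(24) − f^{(3)}(2)] = −1/720 × (6.00000 − 6.00000) = 0.00000.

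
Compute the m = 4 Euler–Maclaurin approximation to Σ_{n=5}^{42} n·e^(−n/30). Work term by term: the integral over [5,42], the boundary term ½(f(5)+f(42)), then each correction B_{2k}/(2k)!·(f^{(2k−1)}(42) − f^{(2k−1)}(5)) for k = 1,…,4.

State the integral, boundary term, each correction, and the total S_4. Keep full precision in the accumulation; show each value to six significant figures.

The integral term ∫_5^42 x·e^(−x/30) dx = 356.156.
½[f(5) + f(42)] = ½[4.23241 + 10.3571] = 7.29474.
Integral + boundary = 363.451.
Order-1 term: 1/12 · (-0.0986388 − 0.705401) = -0.0670034.
Running total after k=1: 363.384.
Order-2 term: −1/720 · (0.000438395 − 0.00266485) = 3.09230e-06.
Running total after k=2: 363.384.
Order-3 term: 1/30240 · (1.09599e-06 − 5.05102e-06) = -1.30788e-10.
Running total after k=3: 363.384.
Order-4 term: −1/1209600 · (1.89430e-09 − 7.93456e-09) = 4.99360e-15.

S_4 ≈ 363.384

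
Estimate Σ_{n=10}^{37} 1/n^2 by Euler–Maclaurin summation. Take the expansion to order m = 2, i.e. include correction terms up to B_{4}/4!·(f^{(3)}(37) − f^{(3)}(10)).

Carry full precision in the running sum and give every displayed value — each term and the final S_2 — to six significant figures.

Integral: ∫_10^37 1/x^2 dx = 0.0729730.
Endpoint term: (f(10) + f(37))/2 = (0.0100000 + 0.000730460)/2 = 0.00536523.
Running total after boundary: 0.0783382.
Correction k=1: B_{2}/2! · (f^{(1)}(37) − f^{(1)}(10)) = 1/12 · (-3.94843e-05 − (-0.00200000)) = 0.000163376.
Running total after k=1: 0.0785016.
Correction k=2: B_{4}/4! · (f^{(3)}(37) − f^{(3)}(10)) = −1/720 · (-3.46101e-07 − (-0.000240000)) = -3.32853e-07.

S_2 ≈ 0.0785012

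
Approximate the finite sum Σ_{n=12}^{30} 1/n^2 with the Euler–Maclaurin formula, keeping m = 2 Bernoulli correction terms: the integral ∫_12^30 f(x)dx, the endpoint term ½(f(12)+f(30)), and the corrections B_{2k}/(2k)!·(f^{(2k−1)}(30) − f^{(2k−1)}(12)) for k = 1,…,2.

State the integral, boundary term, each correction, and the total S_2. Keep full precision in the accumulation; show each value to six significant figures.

S_2 ≈ 0.0541179

∫_12^30 1/x^2 dx evaluates to 0.0500000.
½[f(12) + f(30)] = ½[0.00694444 + 0.00111111] = 0.00402778.
Integral + boundary = 0.0540278.
k=1: B_{2}/(2)! × [f^{(1)}(30) − f^{(1)}(12)] = 1/12 × (-7.40741e-05 − (-0.00115741)) = 9.02778e-05.
After k=1: 0.0541181.
k=2: B_{4}/(4)! × [f^{(3)}(30) − f^{(3)}(12)] = −1/720 × (-9.87654e-07 − (-9.64506e-05)) = -1.32587e-07.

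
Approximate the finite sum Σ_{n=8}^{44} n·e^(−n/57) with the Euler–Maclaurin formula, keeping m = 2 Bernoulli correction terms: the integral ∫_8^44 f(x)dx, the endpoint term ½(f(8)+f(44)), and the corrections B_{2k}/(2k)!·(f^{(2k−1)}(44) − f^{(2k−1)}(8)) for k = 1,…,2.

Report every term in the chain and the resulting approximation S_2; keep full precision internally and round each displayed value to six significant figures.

The integral term ∫_8^44 x·e^(−x/57) dx = 559.415.
Boundary: ½(f(8) + f(44)) = ½(6.95243 + 20.3333) = 13.6429.
Integral + boundary = 573.058.
k=1: B_{2}/(2)! × [f^{(1)}(44) − f^{(1)}(8)] = 1/12 × (0.105396 − 0.747081) = -0.0534737.
Partial sum through k=1: 573.005.
k=2: B_{4}/(4)! × [f^{(3)}(44) − f^{(3)}(8)] = −1/720 × (0.000316909 − 0.000764908) = 6.22222e-07.

S_2 ≈ 573.005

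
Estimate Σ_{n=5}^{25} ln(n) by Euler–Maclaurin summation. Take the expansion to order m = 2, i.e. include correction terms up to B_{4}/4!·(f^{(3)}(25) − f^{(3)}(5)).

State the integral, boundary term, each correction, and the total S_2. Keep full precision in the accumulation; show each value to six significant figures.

S_2 ≈ 54.8256

∫_5^25 ln(x) dx evaluates to 52.4247.
Boundary: ½(f(5) + f(25)) = ½(1.60944 + 3.21888) = 2.41416.
Running total after boundary: 54.8389.
Correction k=1: B_{2}/2! · (f^{(1)}(25) − f^{(1)}(5)) = 1/12 · (0.0400000 − 0.200000) = -0.0133333.
Running total after k=1: 54.8255.
Correction k=2: B_{4}/4! · (f^{(3)}(25) − f^{(3)}(5)) = −1/720 · (0.000128000 − 0.0160000) = 2.20444e-05.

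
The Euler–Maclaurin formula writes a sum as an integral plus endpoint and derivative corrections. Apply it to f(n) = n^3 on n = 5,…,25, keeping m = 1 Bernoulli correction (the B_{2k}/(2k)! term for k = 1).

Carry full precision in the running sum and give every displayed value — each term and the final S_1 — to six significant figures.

Integral: ∫_5^25 x^3 dx = 97500.0.
Endpoint term: (f(5) + f(25))/2 = (125.000 + 15625.0)/2 = 7875.00.
Running total after boundary: 105375.
k=1: B_{2}/(2)! × [f^{(1)}(25) − f^{(1)}(5)] = 1/12 × (1875.00 − 75.0000) = 150.000.

S_1 ≈ 105525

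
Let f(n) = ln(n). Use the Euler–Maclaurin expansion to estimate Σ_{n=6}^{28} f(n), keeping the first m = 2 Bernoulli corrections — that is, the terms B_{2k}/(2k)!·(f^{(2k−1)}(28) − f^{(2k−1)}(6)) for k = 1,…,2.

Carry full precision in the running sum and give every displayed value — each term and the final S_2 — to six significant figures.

∫_6^28 ln(x) dx evaluates to 60.5512.
Endpoint term: (f(6) + f(28))/2 = (1.79176 + 3.33220)/2 = 2.56198.
Running total after boundary: 63.1132.
k=1: B_{2}/(2)! × [f^{(1)}(28) − f^{(1)}(6)] = 1/12 × (0.0357143 − 0.166667) = -0.0109127.
Partial sum through k=1: 63.1022.
k=2: B_{4}/(4)! × [f^{(3)}(28) − f^{(3)}(6)] = −1/720 × (9.11079e-05 − 0.00925926) = 1.27335e-05.

S_2 ≈ 63.1023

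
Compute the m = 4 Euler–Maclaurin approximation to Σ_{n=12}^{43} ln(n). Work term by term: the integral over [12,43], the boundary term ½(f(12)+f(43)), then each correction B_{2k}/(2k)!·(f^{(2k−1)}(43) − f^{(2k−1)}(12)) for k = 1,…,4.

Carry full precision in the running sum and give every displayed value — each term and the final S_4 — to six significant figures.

The integral term ∫_12^43 ln(x) dx = 100.913.
Boundary: ½(f(12) + f(43)) = ½(2.48491 + 3.76120) = 3.12305.
Running total after boundary: 104.036.
k=1: B_{2}/(2)! × [f^{(1)}(43) − f^{(1)}(12)] = 1/12 × (0.0232558 − 0.0833333) = -0.00500646.
Partial sum through k=1: 104.031.
k=2: B_{4}/(4)! × [f^{(3)}(43) − f^{(3)}(12)] = −1/720 × (2.51550e-05 − 0.00115741) = 1.57257e-06.
Partial sum through k=2: 104.031.
k=3: B_{6}/(6)! × [f^{(5)}(43) − f^{(5)}(12)] = 1/30240 × (1.63256e-07 − 9.64506e-05) = -3.18411e-09.
Partial sum through k=3: 104.031.
k=4: B_{8}/(8)! × [f^{(7)}(43) − f^{(7)}(12)] = −1/1209600 × (2.64883e-09 − 2.00939e-05) = 1.66098e-11.

S_4 ≈ 104.031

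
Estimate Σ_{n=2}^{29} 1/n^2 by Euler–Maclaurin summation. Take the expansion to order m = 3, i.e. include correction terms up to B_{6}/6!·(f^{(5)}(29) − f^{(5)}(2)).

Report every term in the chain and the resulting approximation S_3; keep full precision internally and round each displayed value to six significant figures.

∫_2^29 1/x^2 dx evaluates to 0.465517.
Endpoint term: (f(2) + f(29))/2 = (0.250000 + 0.00118906)/2 = 0.125595.
Integral + boundary = 0.591112.
Order-1 term: 1/12 · (-8.20042e-05 − (-0.250000)) = 0.0208265.
After k=1: 0.611938.
Order-2 term: −1/720 · (-1.17010e-06 − (-0.750000)) = -0.00104167.
After k=2: 0.610897.
Order-3 term: 1/30240 · (-4.17394e-08 − (-5.62500)) = 0.000186012.

S_3 ≈ 0.611083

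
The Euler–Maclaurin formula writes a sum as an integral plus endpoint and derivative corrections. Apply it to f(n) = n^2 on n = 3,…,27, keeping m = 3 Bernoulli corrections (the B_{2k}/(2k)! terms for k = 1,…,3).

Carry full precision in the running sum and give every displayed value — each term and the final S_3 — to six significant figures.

Integral: ∫_3^27 x^2 dx = 6552.00.
Endpoint term: (f(3) + f(27))/2 = (9.00000 + 729.000)/2 = 369.000.
Running total after boundary: 6921.00.
Correction k=1: B_{2}/2! · (f^{(1)}(27) − f^{(1)}(3)) = 1/12 · (54.0000 − 6.00000) = 4.00000.
Partial sum through k=1: 6925.00.
Correction k=2: B_{4}/4! · (f^{(3)}(27) − f^{(3)}(3)) = −1/720 · (0.00000 − 0.00000) = 0.00000.
Partial sum through k=2: 6925.00.
Correction k=3: B_{6}/6! · (f^{(5)}(27) − f^{(5)}(3)) = 1/30240 · (0.00000 − 0.00000) = 0.00000.

S_3 ≈ 6925.00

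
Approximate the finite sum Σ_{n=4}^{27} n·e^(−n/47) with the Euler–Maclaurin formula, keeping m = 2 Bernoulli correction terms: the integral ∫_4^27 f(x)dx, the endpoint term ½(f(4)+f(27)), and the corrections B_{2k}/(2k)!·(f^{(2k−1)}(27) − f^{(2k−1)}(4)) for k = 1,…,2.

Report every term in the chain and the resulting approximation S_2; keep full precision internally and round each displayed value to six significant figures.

∫_4^27 x·e^(−x/47) dx evaluates to 243.311.
½[f(4) + f(27)] = ½[3.67366 + 15.2011] = 9.43739.
Running total after boundary: 252.748.
k=1: B_{2}/(2)! × [f^{(1)}(27) − f^{(1)}(4)] = 1/12 × (0.239576 − 0.840252) = -0.0500563.
Partial sum through k=1: 252.698.
k=2: B_{4}/(4)! × [f^{(3)}(27) − f^{(3)}(4)] = −1/720 × (0.000618191 − 0.00121190) = 8.24591e-07.

S_2 ≈ 252.698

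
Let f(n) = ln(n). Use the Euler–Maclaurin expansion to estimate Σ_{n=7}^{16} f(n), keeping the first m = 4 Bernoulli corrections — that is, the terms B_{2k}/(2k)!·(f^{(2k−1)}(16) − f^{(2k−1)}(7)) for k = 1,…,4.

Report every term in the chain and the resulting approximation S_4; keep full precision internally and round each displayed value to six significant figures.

Integral: ∫_7^16 ln(x) dx = 21.7400.
½[f(7) + f(16)] = ½[1.94591 + 2.77259] = 2.35925.
Running total after boundary: 24.0993.
k=1: B_{2}/(2)! × [f^{(1)}(16) − f^{(1)}(7)] = 1/12 × (0.0625000 − 0.142857) = -0.00669643.
After k=1: 24.0926.
k=2: B_{4}/(4)! × [f^{(3)}(16) − f^{(3)}(7)] = −1/720 × (0.000488281 − 0.00583090) = 7.42031e-06.
After k=2: 24.0926.
k=3: B_{6}/(6)! × [f^{(5)}(16) − f^{(5)}(7)] = 1/30240 × (2.28882e-05 − 0.00142798) = -4.64646e-08.
After k=3: 24.0926.
k=4: B_{8}/(8)! × [f^{(7)}(16) − f^{(7)}(7)] = −1/1209600 × (2.68221e-06 − 0.000874271) = 7.20560e-10.

S_4 ≈ 24.0926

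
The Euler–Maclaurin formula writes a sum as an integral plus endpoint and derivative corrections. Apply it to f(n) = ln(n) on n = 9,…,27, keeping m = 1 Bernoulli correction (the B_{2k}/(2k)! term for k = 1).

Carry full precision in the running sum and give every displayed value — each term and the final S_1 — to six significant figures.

Integral: ∫_9^27 ln(x) dx = 51.2126.
Endpoint term: (f(9) + f(27))/2 = (2.19722 + 3.29584)/2 = 2.74653.
So far: 53.9591.
Correction k=1: B_{2}/2! · (f^{(1)}(27) − f^{(1)}(9)) = 1/12 · (0.0370370 − 0.111111) = -0.00617284.

S_1 ≈ 53.9529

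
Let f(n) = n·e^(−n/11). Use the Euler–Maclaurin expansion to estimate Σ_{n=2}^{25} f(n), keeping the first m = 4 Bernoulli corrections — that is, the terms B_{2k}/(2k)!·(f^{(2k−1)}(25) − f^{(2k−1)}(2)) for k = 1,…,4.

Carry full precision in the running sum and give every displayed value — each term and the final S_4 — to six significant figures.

The integral term ∫_2^25 x·e^(−x/11) dx = 78.4265.
Endpoint term: (f(2) + f(25))/2 = (1.66751 + 2.57577)/2 = 2.12164.
So far: 80.5481.
Correction k=1: B_{2}/2! · (f^{(1)}(25) − f^{(1)}(2)) = 1/12 · (-0.131130 − 0.682161) = -0.0677743.
Partial sum through k=1: 80.4803.
Correction k=2: B_{4}/4! · (f^{(3)}(25) − f^{(3)}(2)) = −1/720 · (0.000619269 − 0.0194187) = 2.61104e-05.
Partial sum through k=2: 80.4804.
Correction k=3: B_{6}/6! · (f^{(5)}(25) − f^{(5)}(2)) = 1/30240 · (1.91922e-05 − 0.000274378) = -8.43869e-09.
Partial sum through k=3: 80.4804.
Correction k=4: B_{8}/8! · (f^{(7)}(25) − f^{(7)}(2)) = −1/1209600 · (2.74930e-07 − 3.20885e-06) = 2.42553e-12.

S_4 ≈ 80.4804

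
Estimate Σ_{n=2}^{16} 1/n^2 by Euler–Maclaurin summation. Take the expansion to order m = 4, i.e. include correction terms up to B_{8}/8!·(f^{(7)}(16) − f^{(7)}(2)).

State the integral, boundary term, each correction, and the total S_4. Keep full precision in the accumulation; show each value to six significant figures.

S_4 ≈ 0.584325

Integral: ∫_2^16 1/x^2 dx = 0.437500.
Boundary: ½(f(2) + f(16)) = ½(0.250000 + 0.00390625) = 0.126953.
Running total after boundary: 0.564453.
Correction k=1: B_{2}/2! · (f^{(1)}(16) − f^{(1)}(2)) = 1/12 · (-0.000488281 − (-0.250000)) = 0.0207926.
Running total after k=1: 0.585246.
Correction k=2: B_{4}/4! · (f^{(3)}(16) − f^{(3)}(2)) = −1/720 · (-2.28882e-05 − (-0.750000)) = -0.00104163.
Running total after k=2: 0.584204.
Correction k=3: B_{6}/6! · (f^{(5)}(16) − f^{(5)}(2)) = 1/30240 · (-2.68221e-06 − (-5.62500)) = 0.000186012.
Running total after k=3: 0.584390.
Correction k=4: B_{8}/8! · (f^{(7)}(16) − f^{(7)}(2)) = −1/1209600 · (-5.86733e-07 − (-78.7500)) = -6.51042e-05.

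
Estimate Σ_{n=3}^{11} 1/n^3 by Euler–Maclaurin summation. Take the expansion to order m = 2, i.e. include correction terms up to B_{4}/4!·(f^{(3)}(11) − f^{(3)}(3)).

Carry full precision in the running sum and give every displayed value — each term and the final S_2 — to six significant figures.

S_2 ≈ 0.0732726

∫_3^11 1/x^3 dx evaluates to 0.0514233.
½[f(3) + f(11)] = ½[0.0370370 + 0.000751315] = 0.0188942.
Running total after boundary: 0.0703175.
Correction k=1: B_{2}/2! · (f^{(1)}(11) − f^{(1)}(3)) = 1/12 · (-0.000204904 − (-0.0370370)) = 0.00306934.
After k=1: 0.0733868.
Correction k=2: B_{4}/4! · (f^{(3)}(11) − f^{(3)}(3)) = −1/720 · (-3.38684e-05 − (-0.0823045)) = -0.000114265.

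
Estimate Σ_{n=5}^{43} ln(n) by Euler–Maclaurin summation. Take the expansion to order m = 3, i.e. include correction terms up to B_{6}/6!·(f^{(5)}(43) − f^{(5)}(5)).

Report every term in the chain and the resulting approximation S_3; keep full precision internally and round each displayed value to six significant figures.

S_3 ≈ 118.355

The integral term ∫_5^43 ln(x) dx = 115.684.
½[f(5) + f(43)] = ½[1.60944 + 3.76120] = 2.68532.
So far: 118.370.
k=1: B_{2}/(2)! × [f^{(1)}(43) − f^{(1)}(5)] = 1/12 × (0.0232558 − 0.200000) = -0.0147287.
Partial sum through k=1: 118.355.
k=2: B_{4}/(4)! × [f^{(3)}(43) − f^{(3)}(5)] = −1/720 × (2.51550e-05 − 0.0160000) = 2.21873e-05.
Partial sum through k=2: 118.355.
k=3: B_{6}/(6)! × [f^{(5)}(43) − f^{(5)}(5)] = 1/30240 × (1.63256e-07 − 0.00768000) = -2.53963e-07.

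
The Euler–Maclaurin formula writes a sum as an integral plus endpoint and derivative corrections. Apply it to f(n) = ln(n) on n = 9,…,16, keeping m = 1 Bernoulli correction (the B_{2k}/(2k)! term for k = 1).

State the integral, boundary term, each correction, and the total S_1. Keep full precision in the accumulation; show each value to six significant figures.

∫_9^16 ln(x) dx evaluates to 17.5864.
Endpoint term: (f(9) + f(16))/2 = (2.19722 + 2.77259)/2 = 2.48491.
Running total after boundary: 20.0713.
k=1: B_{2}/(2)! × [f^{(1)}(16) − f^{(1)}(9)] = 1/12 × (0.0625000 − 0.111111) = -0.00405093.

S_1 ≈ 20.0673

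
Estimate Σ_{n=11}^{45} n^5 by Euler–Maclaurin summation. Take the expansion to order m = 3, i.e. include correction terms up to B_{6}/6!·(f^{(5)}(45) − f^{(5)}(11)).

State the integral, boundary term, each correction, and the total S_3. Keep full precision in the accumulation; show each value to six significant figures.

S_3 ≈ 1.47771e+09

The integral term ∫_11^45 x^5 dx = 1.38367e+09.
½[f(11) + f(45)] = ½[161051 + 1.84528e+08] = 9.23446e+07.
Integral + boundary = 1.47601e+09.
k=1: B_{2}/(2)! × [f^{(1)}(45) − f^{(1)}(11)] = 1/12 × (2.05031e+07 − 73205.0) = 1.70249e+06.
Running total after k=1: 1.47771e+09.
k=2: B_{4}/(4)! × [f^{(3)}(45) − f^{(3)}(11)] = −1/720 × (121500 − 7260.00) = -158.667.
Running total after k=2: 1.47771e+09.
k=3: B_{6}/(6)! × [f^{(5)}(45) − f^{(5)}(11)] = 1/30240 × (120.000 − 120.000) = 0.00000.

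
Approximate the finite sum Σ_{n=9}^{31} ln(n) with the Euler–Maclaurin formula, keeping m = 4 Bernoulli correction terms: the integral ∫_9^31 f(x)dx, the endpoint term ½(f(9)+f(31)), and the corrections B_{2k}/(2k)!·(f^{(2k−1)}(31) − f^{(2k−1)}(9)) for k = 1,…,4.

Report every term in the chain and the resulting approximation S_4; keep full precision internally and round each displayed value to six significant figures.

The integral term ∫_9^31 ln(x) dx = 64.6786.
Endpoint term: (f(9) + f(31))/2 = (2.19722 + 3.43399)/2 = 2.81561.
Running total after boundary: 67.4942.
k=1: B_{2}/(2)! × [f^{(1)}(31) − f^{(1)}(9)] = 1/12 × (0.0322581 − 0.111111) = -0.00657109.
After k=1: 67.4876.
k=2: B_{4}/(4)! × [f^{(3)}(31) − f^{(3)}(9)] = −1/720 × (6.71344e-05 − 0.00274348) = 3.71715e-06.
After k=2: 67.4876.
k=3: B_{6}/(6)! × [f^{(5)}(31) − f^{(5)}(9)] = 1/30240 × (8.38306e-07 − 0.000406442) = -1.34128e-08.
After k=3: 67.4876.
k=4: B_{8}/(8)! × [f^{(7)}(31) − f^{(7)}(9)] = −1/1209600 × (2.61698e-08 − 0.000150534) = 1.24428e-10.

S_4 ≈ 67.4876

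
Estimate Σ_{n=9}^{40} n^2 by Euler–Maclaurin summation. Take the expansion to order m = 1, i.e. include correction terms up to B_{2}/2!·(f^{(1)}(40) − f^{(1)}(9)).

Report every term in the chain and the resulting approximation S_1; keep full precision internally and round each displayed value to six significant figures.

∫_9^40 x^2 dx evaluates to 21090.3.
½[f(9) + f(40)] = ½[81.0000 + 1600.00] = 840.500.
So far: 21930.8.
k=1: B_{2}/(2)! × [f^{(1)}(40) − f^{(1)}(9)] = 1/12 × (80.0000 − 18.0000) = 5.16667.

S_1 ≈ 21936.0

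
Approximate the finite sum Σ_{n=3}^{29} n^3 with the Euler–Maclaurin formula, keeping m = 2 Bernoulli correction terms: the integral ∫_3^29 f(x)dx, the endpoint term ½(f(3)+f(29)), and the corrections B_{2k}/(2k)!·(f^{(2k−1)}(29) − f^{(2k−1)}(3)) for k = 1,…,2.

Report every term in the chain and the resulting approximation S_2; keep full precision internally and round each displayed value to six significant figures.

∫_3^29 x^3 dx evaluates to 176800.
Boundary: ½(f(3) + f(29)) = ½(27.0000 + 24389.0) = 12208.0.
Integral + boundary = 189008.
Correction k=1: B_{2}/2! · (f^{(1)}(29) − f^{(1)}(3)) = 1/12 · (2523.00 − 27.0000) = 208.000.
Running total after k=1: 189216.
Correction k=2: B_{4}/4! · (f^{(3)}(29) − f^{(3)}(3)) = −1/720 · (6.00000 − 6.00000) = 0.00000.

S_2 ≈ 189216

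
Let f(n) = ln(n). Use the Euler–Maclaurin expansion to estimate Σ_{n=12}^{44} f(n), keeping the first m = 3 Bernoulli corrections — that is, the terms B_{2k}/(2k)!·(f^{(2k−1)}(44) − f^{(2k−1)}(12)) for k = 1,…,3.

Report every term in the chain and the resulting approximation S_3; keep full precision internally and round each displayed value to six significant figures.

∫_12^44 ln(x) dx evaluates to 104.685.
Boundary: ½(f(12) + f(44)) = ½(2.48491 + 3.78419) = 3.13455.
So far: 107.820.
Correction k=1: B_{2}/2! · (f^{(1)}(44) − f^{(1)}(12)) = 1/12 · (0.0227273 − 0.0833333) = -0.00505051.
Running total after k=1: 107.815.
Correction k=2: B_{4}/4! · (f^{(3)}(44) − f^{(3)}(12)) = −1/720 · (2.34786e-05 − 0.00115741) = 1.57490e-06.
Running total after k=2: 107.815.
Correction k=3: B_{6}/6! · (f^{(5)}(44) − f^{(5)}(12)) = 1/30240 · (1.45528e-07 − 9.64506e-05) = -3.18469e-09.

S_3 ≈ 107.815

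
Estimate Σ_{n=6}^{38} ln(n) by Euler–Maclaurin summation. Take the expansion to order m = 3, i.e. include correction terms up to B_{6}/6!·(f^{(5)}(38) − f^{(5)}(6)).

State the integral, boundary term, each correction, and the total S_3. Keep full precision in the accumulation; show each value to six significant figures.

∫_6^38 ln(x) dx evaluates to 95.4777.
½[f(6) + f(38)] = ½[1.79176 + 3.63759] = 2.71467.
Integral + boundary = 98.1924.
Order-1 term: 1/12 · (0.0263158 − 0.166667) = -0.0116959.
After k=1: 98.1807.
Order-2 term: −1/720 · (3.64485e-05 − 0.00925926) = 1.28095e-05.
After k=2: 98.1807.
Order-3 term: 1/30240 · (3.02896e-07 − 0.00308642) = -1.02054e-07.

S_3 ≈ 98.1807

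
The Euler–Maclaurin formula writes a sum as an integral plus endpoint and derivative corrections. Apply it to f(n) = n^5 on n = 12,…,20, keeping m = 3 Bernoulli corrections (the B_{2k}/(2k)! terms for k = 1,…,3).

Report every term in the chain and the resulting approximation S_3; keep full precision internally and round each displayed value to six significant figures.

Integral: ∫_12^20 x^5 dx = 1.01690e+07.
Endpoint term: (f(12) + f(20))/2 = (248832 + 3.20000e+06)/2 = 1.72442e+06.
Integral + boundary = 1.18934e+07.
Correction k=1: B_{2}/2! · (f^{(1)}(20) − f^{(1)}(12)) = 1/12 · (800000 − 103680) = 58026.7.
After k=1: 1.19514e+07.
Correction k=2: B_{4}/4! · (f^{(3)}(20) − f^{(3)}(12)) = −1/720 · (24000.0 − 8640.00) = -21.3333.
After k=2: 1.19514e+07.
Correction k=3: B_{6}/6! · (f^{(5)}(20) − f^{(5)}(12)) = 1/30240 · (120.000 − 120.000) = 0.00000.

S_3 ≈ 1.19514e+07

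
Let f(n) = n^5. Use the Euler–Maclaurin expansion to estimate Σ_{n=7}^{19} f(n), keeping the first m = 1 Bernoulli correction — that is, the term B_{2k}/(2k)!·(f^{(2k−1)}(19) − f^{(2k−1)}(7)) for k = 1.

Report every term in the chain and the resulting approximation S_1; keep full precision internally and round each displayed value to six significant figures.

∫_7^19 x^5 dx evaluates to 7.82137e+06.
Boundary: ½(f(7) + f(19)) = ½(16807.0 + 2.47610e+06) = 1.24645e+06.
So far: 9.06782e+06.
Correction k=1: B_{2}/2! · (f^{(1)}(19) − f^{(1)}(7)) = 1/12 · (651605 − 12005.0) = 53300.0.

S_1 ≈ 9.12112e+06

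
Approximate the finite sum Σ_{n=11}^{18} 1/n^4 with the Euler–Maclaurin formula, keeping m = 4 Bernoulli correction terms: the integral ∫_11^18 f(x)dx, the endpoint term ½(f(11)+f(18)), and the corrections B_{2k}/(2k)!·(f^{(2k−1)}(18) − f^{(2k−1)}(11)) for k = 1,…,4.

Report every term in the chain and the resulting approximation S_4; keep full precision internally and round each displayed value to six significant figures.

∫_11^18 1/x^4 dx evaluates to 0.000193282.
Endpoint term: (f(11) + f(18))/2 = (6.83013e-05 + 9.52599e-06)/2 = 3.89137e-05.
So far: 0.000232196.
Correction k=1: B_{2}/2! · (f^{(1)}(18) − f^{(1)}(11)) = 1/12 · (-2.11689e-06 − (-2.48369e-05)) = 1.89333e-06.
Partial sum through k=1: 0.000234089.
Correction k=2: B_{4}/4! · (f^{(3)}(18) − f^{(3)}(11)) = −1/720 · (-1.96008e-07 − (-6.15790e-06)) = -8.28040e-09.
Partial sum through k=2: 0.000234081.
Correction k=3: B_{6}/6! · (f^{(5)}(18) − f^{(5)}(11)) = 1/30240 · (-3.38779e-08 − (-2.84994e-06)) = 9.31236e-11.
Partial sum through k=3: 0.000234081.
Correction k=4: B_{8}/8! · (f^{(7)}(18) − f^{(7)}(11)) = −1/1209600 · (-9.41053e-09 − (-2.11979e-06)) = -1.74469e-12.

S_4 ≈ 0.000234081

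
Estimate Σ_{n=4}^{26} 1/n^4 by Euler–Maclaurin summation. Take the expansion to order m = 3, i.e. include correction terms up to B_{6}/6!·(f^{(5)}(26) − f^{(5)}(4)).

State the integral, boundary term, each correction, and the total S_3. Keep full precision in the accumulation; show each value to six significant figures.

Integral: ∫_4^26 1/x^4 dx = 0.00518937.
Boundary: ½(f(4) + f(26)) = ½(0.00390625 + 2.18830e-06) = 0.00195422.
Running total after boundary: 0.00714359.
Order-1 term: 1/12 · (-3.36661e-07 − (-0.00390625)) = 0.000325493.
Running total after k=1: 0.00746908.
Order-2 term: −1/720 · (-1.49406e-08 − (-0.00732422)) = -1.01725e-05.
Running total after k=2: 0.00745891.
Order-3 term: 1/30240 · (-1.23768e-09 − (-0.0256348)) = 8.47710e-07.

S_3 ≈ 0.00745976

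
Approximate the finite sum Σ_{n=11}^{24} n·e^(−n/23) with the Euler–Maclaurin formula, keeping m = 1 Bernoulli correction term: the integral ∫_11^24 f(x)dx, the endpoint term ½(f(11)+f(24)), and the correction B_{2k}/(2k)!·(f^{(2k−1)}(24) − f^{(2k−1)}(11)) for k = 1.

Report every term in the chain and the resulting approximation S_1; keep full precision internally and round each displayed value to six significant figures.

The integral term ∫_11^24 x·e^(−x/23) dx = 103.973.
½[f(11) + f(24)] = ½[6.81847 + 8.45346] = 7.63596.
Running total after boundary: 111.609.
Correction k=1: B_{2}/2! · (f^{(1)}(24) − f^{(1)}(11)) = 1/12 · (-0.0153142 − 0.323405) = -0.0282266.

S_1 ≈ 111.581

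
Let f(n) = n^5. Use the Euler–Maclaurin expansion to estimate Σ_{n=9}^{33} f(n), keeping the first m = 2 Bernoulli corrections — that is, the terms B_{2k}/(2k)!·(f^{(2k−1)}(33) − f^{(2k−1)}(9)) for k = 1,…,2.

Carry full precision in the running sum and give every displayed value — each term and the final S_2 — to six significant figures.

S_2 ≈ 2.35245e+08

Integral: ∫_9^33 x^5 dx = 2.15156e+08.
½[f(9) + f(33)] = ½[59049.0 + 3.91354e+07] = 1.95972e+07.
Integral + boundary = 2.34753e+08.
Order-1 term: 1/12 · (5.92960e+06 − 32805.0) = 491400.
After k=1: 2.35245e+08.
Order-2 term: −1/720 · (65340.0 − 4860.00) = -84.0000.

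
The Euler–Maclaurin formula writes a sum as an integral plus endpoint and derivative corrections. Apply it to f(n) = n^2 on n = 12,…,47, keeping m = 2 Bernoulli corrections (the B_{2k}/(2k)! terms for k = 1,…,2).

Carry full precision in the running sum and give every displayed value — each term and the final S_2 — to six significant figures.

S_2 ≈ 35214.0

The integral term ∫_12^47 x^2 dx = 34031.7.
Endpoint term: (f(12) + f(47))/2 = (144.000 + 2209.00)/2 = 1176.50.
Integral + boundary = 35208.2.
Correction k=1: B_{2}/2! · (f^{(1)}(47) − f^{(1)}(12)) = 1/12 · (94.0000 − 24.0000) = 5.83333.
Running total after k=1: 35214.0.
Correction k=2: B_{4}/4! · (f^{(3)}(47) − f^{(3)}(12)) = −1/720 · (0.00000 − 0.00000) = 0.00000.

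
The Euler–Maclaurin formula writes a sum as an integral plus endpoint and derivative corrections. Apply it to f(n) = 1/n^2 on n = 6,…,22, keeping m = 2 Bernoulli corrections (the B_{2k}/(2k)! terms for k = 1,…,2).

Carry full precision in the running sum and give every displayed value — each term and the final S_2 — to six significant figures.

S_2 ≈ 0.136886

Integral: ∫_6^22 1/x^2 dx = 0.121212.
Endpoint term: (f(6) + f(22))/2 = (0.0277778 + 0.00206612)/2 = 0.0149219.
Running total after boundary: 0.136134.
Order-1 term: 1/12 · (-0.000187829 − (-0.00925926)) = 0.000755953.
After k=1: 0.136890.
Order-2 term: −1/720 · (-4.65691e-06 − (-0.00308642)) = -4.28023e-06.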